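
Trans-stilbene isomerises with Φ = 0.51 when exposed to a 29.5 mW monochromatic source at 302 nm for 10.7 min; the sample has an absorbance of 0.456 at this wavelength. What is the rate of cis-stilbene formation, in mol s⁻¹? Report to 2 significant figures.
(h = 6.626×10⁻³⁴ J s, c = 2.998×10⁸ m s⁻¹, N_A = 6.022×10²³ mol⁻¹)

Photon energy at 302 nm: hc/λ = (6.626×10⁻³⁴)(2.998×10⁸)/(302×10⁻⁹) = 6.578×10⁻¹⁹ J.
Energy delivered: (29.5 mW)(642 s) = 18.94 J.
Photons incident: 18.94 / 6.578×10⁻¹⁹ = 2.879×10¹⁹, i.e. 2.879×10¹⁹/6.022×10²³ = 4.781×10⁻⁵ mol.
Fraction absorbed: 1 − 10^(−0.456) = 0.6501.
Photons absorbed: 0.6501 × 4.781×10⁻⁵ = 3.108×10⁻⁵ mol.
Product formed: 0.51 × 3.108×10⁻⁵ = 1.585×10⁻⁵ mol.
Rate: 1.585×10⁻⁵ / 642 s = 2.5×10⁻⁸ mol s⁻¹.

2.5×10⁻⁸ mol s⁻¹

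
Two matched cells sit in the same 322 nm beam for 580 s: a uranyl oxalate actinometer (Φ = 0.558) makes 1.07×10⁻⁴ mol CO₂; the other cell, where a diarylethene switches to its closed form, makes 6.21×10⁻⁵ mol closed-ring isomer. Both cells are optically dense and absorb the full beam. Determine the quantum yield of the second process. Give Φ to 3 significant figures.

Photons absorbed by the actinometer: 1.07×10⁻⁴ / 0.558 = 1.918×10⁻⁴ mol.
Φ(unknown) = 6.21×10⁻⁵ / 1.918×10⁻⁴ = 0.324.

Φ = 0.324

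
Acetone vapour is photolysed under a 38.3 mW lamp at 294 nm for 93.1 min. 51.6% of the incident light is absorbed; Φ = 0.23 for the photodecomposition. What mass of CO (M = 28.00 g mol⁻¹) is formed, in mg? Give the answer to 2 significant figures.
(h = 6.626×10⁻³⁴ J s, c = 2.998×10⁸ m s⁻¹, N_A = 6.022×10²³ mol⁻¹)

1.7 mg

Photon energy at 294 nm: hc/λ = (6.626×10⁻³⁴)(2.998×10⁸)/(294×10⁻⁹) = 6.757×10⁻¹⁹ J.
Energy delivered: (38.3 mW)(5586 s) = 213.9 J.
Photons incident: 213.9 / 6.757×10⁻¹⁹ = 3.166×10²⁰, i.e. 3.166×10²⁰/6.022×10²³ = 5.257×10⁻⁴ mol.
Photons absorbed: 0.516 × 5.257×10⁻⁴ = 2.713×10⁻⁴ mol.
Product: Φ × n_abs = 0.23 × 2.713×10⁻⁴ = 6.240×10⁻⁵ mol.
Mass: 6.240×10⁻⁵ × 28.00 = 0.001747 g = 1.7 mg.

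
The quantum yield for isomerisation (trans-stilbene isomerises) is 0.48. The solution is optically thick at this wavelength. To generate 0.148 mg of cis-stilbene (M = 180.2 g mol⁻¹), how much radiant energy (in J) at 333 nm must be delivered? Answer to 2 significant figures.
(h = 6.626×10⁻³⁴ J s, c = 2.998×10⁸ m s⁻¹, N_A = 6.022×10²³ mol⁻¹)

0.61 J

Product: 0.148 mg / 180.2 g mol⁻¹ = 8.213×10⁻⁷ mol.
Photons that must be absorbed: 8.213×10⁻⁷ / 0.48 = 1.711×10⁻⁶ mol.
Photon energy: hc/λ = 5.965×10⁻¹⁹ J; per mole, 3.592×10⁵ J mol⁻¹.
Energy required: 1.711×10⁻⁶ × 3.592×10⁵ = 0.61 J.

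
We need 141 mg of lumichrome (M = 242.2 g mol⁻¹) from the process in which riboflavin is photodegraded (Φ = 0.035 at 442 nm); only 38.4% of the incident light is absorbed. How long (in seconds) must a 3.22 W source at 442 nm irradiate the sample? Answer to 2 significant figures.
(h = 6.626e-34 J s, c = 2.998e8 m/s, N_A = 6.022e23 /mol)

Product: 141 mg / 242.2 g mol⁻¹ = 5.822e-4 mol.
Photons that must be absorbed: 5.822e-4 / 0.035 = 0.01663 mol.
Incident photons needed: 0.01663 / 0.384 = 0.04331 mol.
Photon energy: hc/λ = 4.494e-19 J; per mole, 2.706e5 J mol⁻¹.
Energy required: 0.04331 × 2.706e5 = 1.172e4 J.
Time: 1.172e4 J / 3.22 W = 3600 s.

t ≈ 3600 s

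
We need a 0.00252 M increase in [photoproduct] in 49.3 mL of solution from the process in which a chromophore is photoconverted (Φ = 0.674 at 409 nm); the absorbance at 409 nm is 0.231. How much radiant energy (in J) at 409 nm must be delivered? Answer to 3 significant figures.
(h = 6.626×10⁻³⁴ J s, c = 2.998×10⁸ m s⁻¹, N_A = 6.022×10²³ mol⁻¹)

Product: (0.00252 M)(0.0493 L) = 1.242×10⁻⁴ mol.
Photons that must be absorbed: 1.242×10⁻⁴ / 0.674 = 1.843×10⁻⁴ mol.
Fraction absorbed: 1 − 10^(−0.231) = 0.4125.
Incident photons needed: 1.843×10⁻⁴ / 0.4125 = 4.468×10⁻⁴ mol.
Photon energy: hc/λ = 4.857×10⁻¹⁹ J; per mole, 2.925×10⁵ J mol⁻¹.
Energy required: 4.468×10⁻⁴ × 2.925×10⁵ = 131 J.

131 J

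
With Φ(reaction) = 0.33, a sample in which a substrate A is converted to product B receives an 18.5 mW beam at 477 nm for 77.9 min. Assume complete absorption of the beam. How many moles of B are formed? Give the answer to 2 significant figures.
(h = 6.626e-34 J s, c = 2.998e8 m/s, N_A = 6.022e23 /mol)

Photon energy at 477 nm: hc/λ = (6.626e-34)(2.998e8)/(477e-9) = 4.165e-19 J.
Energy delivered: (18.5 mW)(4674 s) = 86.47 J.
Photons incident: 86.47 / 4.165e-19 = 2.076e20, i.e. 2.076e20/6.022e23 = 3.447e-4 mol.
Product: Φ × n_abs = 0.33 × 3.447e-4 = 1.138e-4 mol.

1.1e-4 mol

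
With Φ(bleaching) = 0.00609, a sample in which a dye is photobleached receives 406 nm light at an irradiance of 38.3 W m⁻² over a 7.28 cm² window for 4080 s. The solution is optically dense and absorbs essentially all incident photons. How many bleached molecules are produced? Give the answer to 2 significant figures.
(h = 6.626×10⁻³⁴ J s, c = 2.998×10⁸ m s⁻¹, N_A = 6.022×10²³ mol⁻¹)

Photon energy at 406 nm: hc/λ = (6.626×10⁻³⁴)(2.998×10⁸)/(406×10⁻⁹) = 4.893×10⁻¹⁹ J.
Energy delivered: (38.3 W m⁻²)(7.28×10⁻⁴ m²)(4080 s) = 113.8 J.
Photons incident: 113.8 / 4.893×10⁻¹⁹ = 2.326×10²⁰, i.e. 2.326×10²⁰/6.022×10²³ = 3.863×10⁻⁴ mol.
Product: Φ × n_abs = 0.00609 × 3.863×10⁻⁴ = 2.353×10⁻⁶ mol.
As a count: 2.353×10⁻⁶ × 6.022×10²³ = 1.4×10¹⁸.

1.4×10¹⁸ bleached molecules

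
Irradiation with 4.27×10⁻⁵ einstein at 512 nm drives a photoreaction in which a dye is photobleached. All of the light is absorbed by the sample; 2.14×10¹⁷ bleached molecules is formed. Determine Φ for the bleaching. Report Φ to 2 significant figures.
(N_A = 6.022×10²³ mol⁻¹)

Product: 2.14×10¹⁷ / 6.022×10²³ = 3.554×10⁻⁷ mol.
Φ = 3.554×10⁻⁷ mol / 4.27×10⁻⁵ mol photons = 0.0083.

Φ = 0.0083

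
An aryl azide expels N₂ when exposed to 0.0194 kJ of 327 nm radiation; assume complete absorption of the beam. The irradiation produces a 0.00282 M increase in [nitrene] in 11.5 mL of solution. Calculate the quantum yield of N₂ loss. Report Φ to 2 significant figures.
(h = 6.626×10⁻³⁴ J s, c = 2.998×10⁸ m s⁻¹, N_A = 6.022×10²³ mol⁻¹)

Φ = 0.61

Product: (0.00282 M)(0.0115 L) = 3.243×10⁻⁵ mol.
Photon energy at 327 nm: hc/λ = (6.626×10⁻³⁴)(2.998×10⁸)/(327×10⁻⁹) = 6.075×10⁻¹⁹ J.
Incident energy: 0.0194 kJ = 19.4 J.
Photons incident: 19.4 / 6.075×10⁻¹⁹ = 3.193×10¹⁹, i.e. 3.193×10¹⁹/6.022×10²³ = 5.302×10⁻⁵ mol.
Φ = 3.243×10⁻⁵ mol / 5.302×10⁻⁵ mol photons = 0.61.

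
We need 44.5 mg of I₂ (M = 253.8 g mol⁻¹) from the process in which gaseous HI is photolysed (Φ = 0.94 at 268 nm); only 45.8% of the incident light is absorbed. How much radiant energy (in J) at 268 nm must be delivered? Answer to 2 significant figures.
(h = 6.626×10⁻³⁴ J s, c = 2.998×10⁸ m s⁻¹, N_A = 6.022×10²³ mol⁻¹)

180 J

Product: 44.5 mg / 253.8 g mol⁻¹ = 1.753×10⁻⁴ mol.
Photons that must be absorbed: 1.753×10⁻⁴ / 0.94 = 1.865×10⁻⁴ mol.
Incident photons needed: 1.865×10⁻⁴ / 0.458 = 4.072×10⁻⁴ mol.
Photon energy: hc/λ = 7.412×10⁻¹⁹ J; per mole, 4.464×10⁵ J mol⁻¹.
Energy required: 4.072×10⁻⁴ × 4.464×10⁵ = 180 J.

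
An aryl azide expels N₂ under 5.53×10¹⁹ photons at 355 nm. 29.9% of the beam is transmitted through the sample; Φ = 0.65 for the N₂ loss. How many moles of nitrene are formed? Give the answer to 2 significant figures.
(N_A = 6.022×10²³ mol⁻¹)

Moles of photons: 5.53×10¹⁹ / 6.022×10²³ = 9.183×10⁻⁵ mol.
Fraction absorbed: 1 − 29.9/100 = 0.7010.
Photons absorbed: 0.7010 × 9.183×10⁻⁵ = 6.437×10⁻⁵ mol.
Product: Φ × n_abs = 0.65 × 6.437×10⁻⁵ = 4.184×10⁻⁵ mol.

4.2×10⁻⁵ mol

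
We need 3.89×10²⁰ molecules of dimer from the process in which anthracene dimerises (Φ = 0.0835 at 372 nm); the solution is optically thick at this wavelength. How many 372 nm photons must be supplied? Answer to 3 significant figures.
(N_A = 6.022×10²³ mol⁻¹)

Product: 3.89×10²⁰ / 6.022×10²³ = 6.460×10⁻⁴ mol.
Photons that must be absorbed: 6.460×10⁻⁴ / 0.0835 = 0.007737 mol.
Photon count: 0.007737 × 6.022×10²³ = 4.66×10²¹.

4.66×10²¹ photons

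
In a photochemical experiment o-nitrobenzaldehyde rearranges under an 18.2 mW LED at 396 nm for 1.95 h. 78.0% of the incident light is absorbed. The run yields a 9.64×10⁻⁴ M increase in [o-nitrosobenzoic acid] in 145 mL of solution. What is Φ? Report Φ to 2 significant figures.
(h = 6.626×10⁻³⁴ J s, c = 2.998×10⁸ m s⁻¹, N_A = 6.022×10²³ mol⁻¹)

Product: (9.64×10⁻⁴ M)(0.145 L) = 1.398×10⁻⁴ mol.
Photon energy at 396 nm: hc/λ = (6.626×10⁻³⁴)(2.998×10⁸)/(396×10⁻⁹) = 5.016×10⁻¹⁹ J.
Energy delivered: (18.2 mW)(7020 s) = 127.8 J.
Photons incident: 127.8 / 5.016×10⁻¹⁹ = 2.548×10²⁰, i.e. 2.548×10²⁰/6.022×10²³ = 4.231×10⁻⁴ mol.
Photons absorbed: 0.780 × 4.231×10⁻⁴ = 3.300×10⁻⁴ mol.
Φ = 1.398×10⁻⁴ mol / 3.300×10⁻⁴ mol photons = 0.42.

Φ = 0.42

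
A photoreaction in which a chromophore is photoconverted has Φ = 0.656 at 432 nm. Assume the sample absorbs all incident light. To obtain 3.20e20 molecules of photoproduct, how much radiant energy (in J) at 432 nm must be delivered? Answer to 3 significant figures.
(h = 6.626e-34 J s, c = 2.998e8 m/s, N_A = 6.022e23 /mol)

Product: 3.20e20 / 6.022e23 = 5.314e-4 mol.
Photons that must be absorbed: 5.314e-4 / 0.656 = 8.101e-4 mol.
Photon energy: hc/λ = 4.598e-19 J; per mole, 2.769e5 J mol⁻¹.
Energy required: 8.101e-4 × 2.769e5 = 224 J.

224 J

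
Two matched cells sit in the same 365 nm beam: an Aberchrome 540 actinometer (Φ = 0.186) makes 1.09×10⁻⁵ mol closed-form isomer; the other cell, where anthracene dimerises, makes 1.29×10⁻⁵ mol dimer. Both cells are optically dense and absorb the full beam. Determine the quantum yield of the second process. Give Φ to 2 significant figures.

Photons absorbed by the actinometer: 1.09×10⁻⁵ / 0.186 = 5.860×10⁻⁵ mol.
Φ(unknown) = 1.29×10⁻⁵ / 5.860×10⁻⁵ = 0.22.

Φ = 0.22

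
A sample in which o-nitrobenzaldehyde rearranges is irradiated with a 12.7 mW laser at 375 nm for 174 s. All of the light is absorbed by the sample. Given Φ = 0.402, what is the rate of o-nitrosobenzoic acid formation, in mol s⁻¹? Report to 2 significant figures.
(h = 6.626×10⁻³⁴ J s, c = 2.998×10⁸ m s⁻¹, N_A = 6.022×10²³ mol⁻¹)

1.6×10⁻⁸ mol s⁻¹

Photon energy at 375 nm: hc/λ = (6.626×10⁻³⁴)(2.998×10⁸)/(375×10⁻⁹) = 5.297×10⁻¹⁹ J.
Energy delivered: (12.7 mW)(174 s) = 2.210 J.
Photons incident: 2.210 / 5.297×10⁻¹⁹ = 4.172×10¹⁸, i.e. 4.172×10¹⁸/6.022×10²³ = 6.928×10⁻⁶ mol.
Product formed: 0.402 × 6.928×10⁻⁶ = 2.785×10⁻⁶ mol.
Rate: 2.785×10⁻⁶ / 174 s = 1.6×10⁻⁸ mol s⁻¹.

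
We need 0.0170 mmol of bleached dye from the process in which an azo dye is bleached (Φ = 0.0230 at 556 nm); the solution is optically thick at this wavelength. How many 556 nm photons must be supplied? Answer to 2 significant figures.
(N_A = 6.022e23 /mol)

4.5e20 photons

Product: 0.0170 mmol = 1.70e-5 mol.
Photons that must be absorbed: 1.70e-5 / 0.0230 = 7.391e-4 mol.
Photon count: 7.391e-4 × 6.022e23 = 4.5e20.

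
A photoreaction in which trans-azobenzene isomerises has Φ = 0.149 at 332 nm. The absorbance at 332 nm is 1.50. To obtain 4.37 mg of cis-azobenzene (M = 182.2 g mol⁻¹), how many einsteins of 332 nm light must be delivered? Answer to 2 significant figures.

1.7×10⁻⁴ einstein

Product: 4.37 mg / 182.2 g mol⁻¹ = 2.398×10⁻⁵ mol.
Photons that must be absorbed: 2.398×10⁻⁵ / 0.149 = 1.609×10⁻⁴ mol.
Fraction absorbed: 1 − 10^(−1.50) = 0.9684.
Incident photons needed: 1.609×10⁻⁴ / 0.9684 = 1.662×10⁻⁴ mol.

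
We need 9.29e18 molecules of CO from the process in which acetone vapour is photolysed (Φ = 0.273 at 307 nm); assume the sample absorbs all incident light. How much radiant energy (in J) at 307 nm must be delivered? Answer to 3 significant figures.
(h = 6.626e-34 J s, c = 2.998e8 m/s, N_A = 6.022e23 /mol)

Product: 9.29e18 / 6.022e23 = 1.543e-5 mol.
Photons that must be absorbed: 1.543e-5 / 0.273 = 5.652e-5 mol.
Photon energy: hc/λ = 6.471e-19 J; per mole, 3.897e5 J mol⁻¹.
Energy required: 5.652e-5 × 3.897e5 = 22.0 J.

22.0 J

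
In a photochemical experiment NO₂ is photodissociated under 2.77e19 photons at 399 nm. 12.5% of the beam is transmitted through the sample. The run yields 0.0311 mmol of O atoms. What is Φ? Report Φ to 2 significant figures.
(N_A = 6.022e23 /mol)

Φ = 0.77

Product: 0.0311 mmol = 3.11e-5 mol.
Moles of photons: 2.77e19 / 6.022e23 = 4.600e-5 mol.
Fraction absorbed: 1 − 12.5/100 = 0.8750.
Photons absorbed: 0.8750 × 4.600e-5 = 4.025e-5 mol.
Φ = 3.11e-5 mol / 4.025e-5 mol photons = 0.77.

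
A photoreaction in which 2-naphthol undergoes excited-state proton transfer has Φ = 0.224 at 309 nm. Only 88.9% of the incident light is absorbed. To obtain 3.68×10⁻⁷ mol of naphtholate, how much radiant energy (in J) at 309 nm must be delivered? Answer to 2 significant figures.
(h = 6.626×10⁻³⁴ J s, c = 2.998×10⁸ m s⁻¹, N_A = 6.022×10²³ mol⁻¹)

0.72 J

Photons that must be absorbed: 3.68×10⁻⁷ / 0.224 = 1.643×10⁻⁶ mol.
Incident photons needed: 1.643×10⁻⁶ / 0.889 = 1.848×10⁻⁶ mol.
Photon energy: hc/λ = 6.429×10⁻¹⁹ J; per mole, 3.872×10⁵ J mol⁻¹.
Energy required: 1.848×10⁻⁶ × 3.872×10⁵ = 0.72 J.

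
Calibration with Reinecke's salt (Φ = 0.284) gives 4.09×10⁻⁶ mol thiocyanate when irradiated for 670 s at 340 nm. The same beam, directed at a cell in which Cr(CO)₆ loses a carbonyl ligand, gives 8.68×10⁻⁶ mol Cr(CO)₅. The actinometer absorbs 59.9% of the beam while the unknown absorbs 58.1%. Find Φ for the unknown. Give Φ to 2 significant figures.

Φ = 0.62

Photons absorbed by the actinometer: 4.09×10⁻⁶ / 0.284 = 1.440×10⁻⁵ mol.
Incident flux: 1.440×10⁻⁵ / 0.599 = 2.404×10⁻⁵ einstein.
Absorbed by unknown: 0.581 × 2.404×10⁻⁵ = 1.397×10⁻⁵ mol.
Φ(unknown) = 8.68×10⁻⁶ / 1.397×10⁻⁵ = 0.62.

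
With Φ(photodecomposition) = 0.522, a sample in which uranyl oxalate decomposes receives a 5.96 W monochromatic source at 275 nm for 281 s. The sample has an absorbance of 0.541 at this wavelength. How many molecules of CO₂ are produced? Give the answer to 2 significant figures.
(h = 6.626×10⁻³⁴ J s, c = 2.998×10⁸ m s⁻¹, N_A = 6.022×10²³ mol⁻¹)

8.6×10²⁰ molecules

Photon energy at 275 nm: hc/λ = (6.626×10⁻³⁴)(2.998×10⁸)/(275×10⁻⁹) = 7.224×10⁻¹⁹ J.
Energy delivered: (5.96 W)(281 s) = 1675 J.
Photons incident: 1675 / 7.224×10⁻¹⁹ = 2.319×10²¹, i.e. 2.319×10²¹/6.022×10²³ = 0.003851 mol.
Fraction absorbed: 1 − 10^(−0.541) = 0.7123.
Photons absorbed: 0.7123 × 0.003851 = 0.002743 mol.
Product: Φ × n_abs = 0.522 × 0.002743 = 0.001432 mol.
As a count: 0.001432 × 6.022×10²³ = 8.6×10²⁰.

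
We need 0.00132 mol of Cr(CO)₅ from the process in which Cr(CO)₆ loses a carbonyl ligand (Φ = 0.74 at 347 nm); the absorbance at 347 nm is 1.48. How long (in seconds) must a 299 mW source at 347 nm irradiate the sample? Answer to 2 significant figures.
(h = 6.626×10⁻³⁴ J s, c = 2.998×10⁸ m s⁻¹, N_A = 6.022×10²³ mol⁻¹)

t ≈ 2100 s

Photons that must be absorbed: 0.00132 / 0.74 = 0.001784 mol.
Fraction absorbed: 1 − 10^(−1.48) = 0.9669.
Incident photons needed: 0.001784 / 0.9669 = 0.001845 mol.
Photon energy: hc/λ = 5.725×10⁻¹⁹ J; per mole, 3.448×10⁵ J mol⁻¹.
Energy required: 0.001845 × 3.448×10⁵ = 636.2 J.
Time: 636.2 J / 0.299 W = 2100 s.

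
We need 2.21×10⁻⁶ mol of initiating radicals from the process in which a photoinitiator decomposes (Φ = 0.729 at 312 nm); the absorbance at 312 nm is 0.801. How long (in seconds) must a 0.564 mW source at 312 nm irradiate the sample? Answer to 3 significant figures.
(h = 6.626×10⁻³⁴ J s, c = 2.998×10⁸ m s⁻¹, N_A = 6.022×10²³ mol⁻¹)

t ≈ 2450 s

Photons that must be absorbed: 2.21×10⁻⁶ / 0.729 = 3.032×10⁻⁶ mol.
Fraction absorbed: 1 − 10^(−0.801) = 0.8419.
Incident photons needed: 3.032×10⁻⁶ / 0.8419 = 3.601×10⁻⁶ mol.
Photon energy: hc/λ = 6.367×10⁻¹⁹ J; per mole, 3.834×10⁵ J mol⁻¹.
Energy required: 3.601×10⁻⁶ × 3.834×10⁵ = 1.381 J.
Time: 1.381 J / 0.000564 W = 2450 s.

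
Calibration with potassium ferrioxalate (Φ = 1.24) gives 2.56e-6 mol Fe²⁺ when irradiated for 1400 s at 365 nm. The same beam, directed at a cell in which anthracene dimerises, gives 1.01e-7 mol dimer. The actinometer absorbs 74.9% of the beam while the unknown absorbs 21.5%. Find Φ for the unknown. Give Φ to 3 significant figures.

Photons absorbed by the actinometer: 2.56e-6 / 1.24 = 2.065e-6 mol.
Incident flux: 2.065e-6 / 0.749 = 2.757e-6 einstein.
Absorbed by unknown: 0.215 × 2.757e-6 = 5.928e-7 mol.
Φ(unknown) = 1.01e-7 / 5.928e-7 = 0.170.

Φ = 0.170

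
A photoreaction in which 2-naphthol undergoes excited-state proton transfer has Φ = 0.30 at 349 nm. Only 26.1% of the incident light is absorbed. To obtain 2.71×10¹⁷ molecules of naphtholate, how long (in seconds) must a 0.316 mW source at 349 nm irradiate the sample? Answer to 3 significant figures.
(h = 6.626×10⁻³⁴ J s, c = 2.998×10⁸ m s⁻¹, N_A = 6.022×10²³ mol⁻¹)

Product: 2.71×10¹⁷ / 6.022×10²³ = 4.500×10⁻⁷ mol.
Photons that must be absorbed: 4.500×10⁻⁷ / 0.30 = 1.500×10⁻⁶ mol.
Incident photons needed: 1.500×10⁻⁶ / 0.261 = 5.747×10⁻⁶ mol.
Photon energy: hc/λ = 5.692×10⁻¹⁹ J; per mole, 3.428×10⁵ J mol⁻¹.
Energy required: 5.747×10⁻⁶ × 3.428×10⁵ = 1.970 J.
Time: 1.970 J / 0.000316 W = 6230 s.

t ≈ 6230 s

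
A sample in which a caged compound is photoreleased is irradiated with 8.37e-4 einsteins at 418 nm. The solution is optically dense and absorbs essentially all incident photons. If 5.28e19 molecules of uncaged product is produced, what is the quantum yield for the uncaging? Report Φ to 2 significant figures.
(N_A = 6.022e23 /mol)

Φ = 0.10

Product: 5.28e19 / 6.022e23 = 8.768e-5 mol.
Φ = 8.768e-5 mol / 8.37e-4 mol photons = 0.10.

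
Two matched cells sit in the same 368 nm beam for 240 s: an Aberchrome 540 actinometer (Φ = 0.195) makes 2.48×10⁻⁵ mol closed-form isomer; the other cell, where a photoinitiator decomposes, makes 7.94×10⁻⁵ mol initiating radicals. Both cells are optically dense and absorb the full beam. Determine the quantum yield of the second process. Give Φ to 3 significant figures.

Φ = 0.624

Photons absorbed by the actinometer: 2.48×10⁻⁵ / 0.195 = 1.272×10⁻⁴ mol.
Φ(unknown) = 7.94×10⁻⁵ / 1.272×10⁻⁴ = 0.624.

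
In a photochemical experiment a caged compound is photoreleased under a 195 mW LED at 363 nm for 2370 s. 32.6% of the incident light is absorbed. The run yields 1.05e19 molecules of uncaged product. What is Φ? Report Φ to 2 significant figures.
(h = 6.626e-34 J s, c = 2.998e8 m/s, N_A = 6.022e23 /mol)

Product: 1.05e19 / 6.022e23 = 1.744e-5 mol.
Photon energy at 363 nm: hc/λ = (6.626e-34)(2.998e8)/(363e-9) = 5.472e-19 J.
Energy delivered: (195 mW)(2370 s) = 462.2 J.
Photons incident: 462.2 / 5.472e-19 = 8.447e20, i.e. 8.447e20/6.022e23 = 0.001403 mol.
Photons absorbed: 0.326 × 0.001403 = 4.574e-4 mol.
Φ = 1.744e-5 mol / 4.574e-4 mol photons = 0.038.

Φ = 0.038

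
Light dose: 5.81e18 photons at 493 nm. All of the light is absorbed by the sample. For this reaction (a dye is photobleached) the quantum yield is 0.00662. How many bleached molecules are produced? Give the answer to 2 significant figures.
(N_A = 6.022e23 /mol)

Moles of photons: 5.81e18 / 6.022e23 = 9.648e-6 mol.
Product: Φ × n_abs = 0.00662 × 9.648e-6 = 6.387e-8 mol.
As a count: 6.387e-8 × 6.022e23 = 3.8e16.

3.8e16 bleached molecules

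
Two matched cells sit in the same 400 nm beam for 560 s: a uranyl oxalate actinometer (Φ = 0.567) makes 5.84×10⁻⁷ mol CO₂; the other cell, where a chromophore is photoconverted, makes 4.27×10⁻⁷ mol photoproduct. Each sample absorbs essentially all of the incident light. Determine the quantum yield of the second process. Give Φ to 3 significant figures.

Φ = 0.415

Photons absorbed by the actinometer: 5.84×10⁻⁷ / 0.567 = 1.030×10⁻⁶ mol.
Φ(unknown) = 4.27×10⁻⁷ / 1.030×10⁻⁶ = 0.415.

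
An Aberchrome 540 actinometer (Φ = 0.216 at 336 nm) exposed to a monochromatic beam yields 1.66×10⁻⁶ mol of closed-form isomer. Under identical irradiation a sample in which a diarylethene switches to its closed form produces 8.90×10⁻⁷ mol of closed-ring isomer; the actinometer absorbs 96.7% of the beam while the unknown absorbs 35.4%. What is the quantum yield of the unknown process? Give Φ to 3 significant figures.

Photons absorbed by the actinometer: 1.66×10⁻⁶ / 0.216 = 7.685×10⁻⁶ mol.
Incident flux: 7.685×10⁻⁶ / 0.967 = 7.947×10⁻⁶ einstein.
Absorbed by unknown: 0.354 × 7.947×10⁻⁶ = 2.813×10⁻⁶ mol.
Φ(unknown) = 8.90×10⁻⁷ / 2.813×10⁻⁶ = 0.316.

Φ = 0.316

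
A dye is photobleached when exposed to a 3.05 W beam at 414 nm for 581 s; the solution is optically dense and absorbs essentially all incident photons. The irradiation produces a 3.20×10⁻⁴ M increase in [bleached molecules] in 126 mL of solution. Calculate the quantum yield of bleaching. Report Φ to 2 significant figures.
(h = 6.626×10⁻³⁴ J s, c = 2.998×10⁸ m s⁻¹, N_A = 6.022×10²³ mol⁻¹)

Φ = 0.0066

Product: (3.20×10⁻⁴ M)(0.126 L) = 4.032×10⁻⁵ mol.
Photon energy at 414 nm: hc/λ = (6.626×10⁻³⁴)(2.998×10⁸)/(414×10⁻⁹) = 4.798×10⁻¹⁹ J.
Energy delivered: (3.05 W)(581 s) = 1772 J.
Photons incident: 1772 / 4.798×10⁻¹⁹ = 3.693×10²¹, i.e. 3.693×10²¹/6.022×10²³ = 0.006133 mol.
Φ = 4.032×10⁻⁵ mol / 0.006133 mol photons = 0.0066.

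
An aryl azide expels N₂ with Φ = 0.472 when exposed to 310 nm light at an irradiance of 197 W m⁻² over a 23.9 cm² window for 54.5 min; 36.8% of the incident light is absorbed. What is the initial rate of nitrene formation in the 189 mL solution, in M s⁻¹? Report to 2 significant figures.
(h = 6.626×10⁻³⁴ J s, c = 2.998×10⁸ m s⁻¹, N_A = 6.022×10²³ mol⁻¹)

1.1×10⁻⁶ M s⁻¹

Photon energy at 310 nm: hc/λ = (6.626×10⁻³⁴)(2.998×10⁸)/(310×10⁻⁹) = 6.408×10⁻¹⁹ J.
Energy delivered: (197 W m⁻²)(23.9×10⁻⁴ m²)(3270 s) = 1540 J.
Photons incident: 1540 / 6.408×10⁻¹⁹ = 2.403×10²¹, i.e. 2.403×10²¹/6.022×10²³ = 0.003990 mol.
Photons absorbed: 0.368 × 0.003990 = 0.001468 mol.
Product formed: 0.472 × 0.001468 = 6.929×10⁻⁴ mol.
Rate: 6.929×10⁻⁴ mol / (3270 s × 0.189 L) = 1.1×10⁻⁶ M s⁻¹.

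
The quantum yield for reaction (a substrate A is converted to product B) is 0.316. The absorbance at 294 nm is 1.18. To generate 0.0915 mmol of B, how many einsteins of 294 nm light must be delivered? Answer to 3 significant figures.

3.10e-4 einstein

Product: 0.0915 mmol = 9.15e-5 mol.
Photons that must be absorbed: 9.15e-5 / 0.316 = 2.896e-4 mol.
Fraction absorbed: 1 − 10^(−1.18) = 0.9339.
Incident photons needed: 2.896e-4 / 0.9339 = 3.101e-4 mol.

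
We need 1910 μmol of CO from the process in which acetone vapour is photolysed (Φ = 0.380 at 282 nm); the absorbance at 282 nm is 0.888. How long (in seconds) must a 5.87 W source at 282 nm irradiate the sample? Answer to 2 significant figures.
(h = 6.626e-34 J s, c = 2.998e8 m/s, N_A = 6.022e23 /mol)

t ≈ 420 s

Product: 1910 μmol = 0.00191 mol.
Photons that must be absorbed: 0.00191 / 0.380 = 0.005026 mol.
Fraction absorbed: 1 − 10^(−0.888) = 0.8706.
Incident photons needed: 0.005026 / 0.8706 = 0.005773 mol.
Photon energy: hc/λ = 7.044e-19 J; per mole, 4.242e5 J mol⁻¹.
Energy required: 0.005773 × 4.242e5 = 2449 J.
Time: 2449 J / 5.87 W = 420 s.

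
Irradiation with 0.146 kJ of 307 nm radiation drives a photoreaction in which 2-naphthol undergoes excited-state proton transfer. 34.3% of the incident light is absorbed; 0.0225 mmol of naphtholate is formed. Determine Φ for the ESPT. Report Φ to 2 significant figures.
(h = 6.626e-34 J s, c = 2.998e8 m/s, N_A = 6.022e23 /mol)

Product: 0.0225 mmol = 2.25e-5 mol.
Photon energy at 307 nm: hc/λ = (6.626e-34)(2.998e8)/(307e-9) = 6.471e-19 J.
Incident energy: 0.146 kJ = 146 J.
Photons incident: 146 / 6.471e-19 = 2.256e20, i.e. 2.256e20/6.022e23 = 3.746e-4 mol.
Photons absorbed: 0.343 × 3.746e-4 = 1.285e-4 mol.
Φ = 2.25e-5 mol / 1.285e-4 mol photons = 0.18.

Φ = 0.18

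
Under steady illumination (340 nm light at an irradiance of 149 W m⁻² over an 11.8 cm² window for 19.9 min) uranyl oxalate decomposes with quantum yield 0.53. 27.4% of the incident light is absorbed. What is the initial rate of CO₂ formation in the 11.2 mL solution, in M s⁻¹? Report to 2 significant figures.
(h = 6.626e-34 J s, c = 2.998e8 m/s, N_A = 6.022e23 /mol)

6.5e-6 M s⁻¹

Photon energy at 340 nm: hc/λ = (6.626e-34)(2.998e8)/(340e-9) = 5.843e-19 J.
Energy delivered: (149 W m⁻²)(11.8e-4 m²)(1194 s) = 209.9 J.
Photons incident: 209.9 / 5.843e-19 = 3.592e20, i.e. 3.592e20/6.022e23 = 5.965e-4 mol.
Photons absorbed: 0.274 × 5.965e-4 = 1.634e-4 mol.
Product formed: 0.53 × 1.634e-4 = 8.660e-5 mol.
Rate: 8.660e-5 mol / (1194 s × 0.0112 L) = 6.5e-6 M s⁻¹.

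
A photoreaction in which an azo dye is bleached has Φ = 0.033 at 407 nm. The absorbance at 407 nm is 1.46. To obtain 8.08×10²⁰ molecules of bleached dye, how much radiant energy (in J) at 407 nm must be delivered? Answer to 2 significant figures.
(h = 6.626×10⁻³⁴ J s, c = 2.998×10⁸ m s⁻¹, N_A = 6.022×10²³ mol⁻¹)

Product: 8.08×10²⁰ / 6.022×10²³ = 0.001342 mol.
Photons that must be absorbed: 0.001342 / 0.033 = 0.04067 mol.
Fraction absorbed: 1 − 10^(−1.46) = 0.9653.
Incident photons needed: 0.04067 / 0.9653 = 0.04213 mol.
Photon energy: hc/λ = 4.881×10⁻¹⁹ J; per mole, 2.939×10⁵ J mol⁻¹.
Energy required: 0.04213 × 2.939×10⁵ = 1.2×10⁴ J.

1.2×10⁴ J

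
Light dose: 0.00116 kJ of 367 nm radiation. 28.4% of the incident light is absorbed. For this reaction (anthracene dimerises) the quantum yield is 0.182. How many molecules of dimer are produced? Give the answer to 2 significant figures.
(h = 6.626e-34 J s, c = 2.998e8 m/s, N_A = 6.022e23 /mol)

1.1e17 molecules

Photon energy at 367 nm: hc/λ = (6.626e-34)(2.998e8)/(367e-9) = 5.413e-19 J.
Incident energy: 0.00116 kJ = 1.16 J.
Photons incident: 1.16 / 5.413e-19 = 2.143e18, i.e. 2.143e18/6.022e23 = 3.559e-6 mol.
Photons absorbed: 0.284 × 3.559e-6 = 1.011e-6 mol.
Product: Φ × n_abs = 0.182 × 1.011e-6 = 1.840e-7 mol.
As a count: 1.840e-7 × 6.022e23 = 1.1e17.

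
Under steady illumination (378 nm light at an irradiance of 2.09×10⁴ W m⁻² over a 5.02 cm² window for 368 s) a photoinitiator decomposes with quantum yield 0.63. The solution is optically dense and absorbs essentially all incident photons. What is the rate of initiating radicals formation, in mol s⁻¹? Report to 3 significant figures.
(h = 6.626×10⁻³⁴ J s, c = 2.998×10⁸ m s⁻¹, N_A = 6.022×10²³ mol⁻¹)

2.09×10⁻⁵ mol s⁻¹

Photon energy at 378 nm: hc/λ = (6.626×10⁻³⁴)(2.998×10⁸)/(378×10⁻⁹) = 5.255×10⁻¹⁹ J.
Energy delivered: (2.09×10⁴ W m⁻²)(5.02×10⁻⁴ m²)(368 s) = 3861 J.
Photons incident: 3861 / 5.255×10⁻¹⁹ = 7.347×10²¹, i.e. 7.347×10²¹/6.022×10²³ = 0.01220 mol.
Product formed: 0.63 × 0.01220 = 0.007686 mol.
Rate: 0.007686 / 368 s = 2.09×10⁻⁵ mol s⁻¹.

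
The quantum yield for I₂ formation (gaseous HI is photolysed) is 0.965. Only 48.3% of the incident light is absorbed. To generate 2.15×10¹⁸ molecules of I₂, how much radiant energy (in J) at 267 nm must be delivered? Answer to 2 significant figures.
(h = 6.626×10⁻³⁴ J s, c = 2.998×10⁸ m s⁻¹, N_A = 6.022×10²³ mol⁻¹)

Product: 2.15×10¹⁸ / 6.022×10²³ = 3.570×10⁻⁶ mol.
Photons that must be absorbed: 3.570×10⁻⁶ / 0.965 = 3.699×10⁻⁶ mol.
Incident photons needed: 3.699×10⁻⁶ / 0.483 = 7.658×10⁻⁶ mol.
Photon energy: hc/λ = 7.440×10⁻¹⁹ J; per mole, 4.480×10⁵ J mol⁻¹.
Energy required: 7.658×10⁻⁶ × 4.480×10⁵ = 3.4 J.

3.4 J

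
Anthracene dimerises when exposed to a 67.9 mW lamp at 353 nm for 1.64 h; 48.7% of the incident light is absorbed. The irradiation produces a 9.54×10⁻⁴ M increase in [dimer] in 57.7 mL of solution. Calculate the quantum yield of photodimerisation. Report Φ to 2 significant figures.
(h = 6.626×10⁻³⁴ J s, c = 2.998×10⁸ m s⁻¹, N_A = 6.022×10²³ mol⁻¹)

Product: (9.54×10⁻⁴ M)(0.0577 L) = 5.505×10⁻⁵ mol.
Photon energy at 353 nm: hc/λ = (6.626×10⁻³⁴)(2.998×10⁸)/(353×10⁻⁹) = 5.627×10⁻¹⁹ J.
Energy delivered: (67.9 mW)(5904 s) = 400.9 J.
Photons incident: 400.9 / 5.627×10⁻¹⁹ = 7.125×10²⁰, i.e. 7.125×10²⁰/6.022×10²³ = 0.001183 mol.
Photons absorbed: 0.487 × 0.001183 = 5.761×10⁻⁴ mol.
Φ = 5.505×10⁻⁵ mol / 5.761×10⁻⁴ mol photons = 0.096.

Φ = 0.096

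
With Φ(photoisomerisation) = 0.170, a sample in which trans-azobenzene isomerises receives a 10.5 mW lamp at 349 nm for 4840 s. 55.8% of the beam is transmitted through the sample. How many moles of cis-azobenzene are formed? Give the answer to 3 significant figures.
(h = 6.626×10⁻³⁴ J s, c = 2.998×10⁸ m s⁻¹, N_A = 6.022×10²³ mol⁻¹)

Photon energy at 349 nm: hc/λ = (6.626×10⁻³⁴)(2.998×10⁸)/(349×10⁻⁹) = 5.692×10⁻¹⁹ J.
Energy delivered: (10.5 mW)(4840 s) = 50.82 J.
Photons incident: 50.82 / 5.692×10⁻¹⁹ = 8.928×10¹⁹, i.e. 8.928×10¹⁹/6.022×10²³ = 1.483×10⁻⁴ mol.
Fraction absorbed: 1 − 55.8/100 = 0.4420.
Photons absorbed: 0.4420 × 1.483×10⁻⁴ = 6.555×10⁻⁵ mol.
Product: Φ × n_abs = 0.170 × 6.555×10⁻⁵ = 1.114×10⁻⁵ mol.

1.11×10⁻⁵ mol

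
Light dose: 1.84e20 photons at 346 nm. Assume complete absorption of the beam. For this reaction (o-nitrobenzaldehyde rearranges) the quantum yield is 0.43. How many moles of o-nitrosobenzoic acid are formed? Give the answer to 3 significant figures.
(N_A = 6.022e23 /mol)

Moles of photons: 1.84e20 / 6.022e23 = 3.055e-4 mol.
Product: Φ × n_abs = 0.43 × 3.055e-4 = 1.314e-4 mol.

1.31e-4 mol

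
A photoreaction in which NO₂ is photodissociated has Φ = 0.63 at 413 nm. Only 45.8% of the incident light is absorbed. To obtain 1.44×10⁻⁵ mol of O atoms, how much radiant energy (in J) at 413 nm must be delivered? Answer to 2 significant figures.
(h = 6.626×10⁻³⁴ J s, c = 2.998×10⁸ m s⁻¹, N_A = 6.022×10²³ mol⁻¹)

Photons that must be absorbed: 1.44×10⁻⁵ / 0.63 = 2.286×10⁻⁵ mol.
Incident photons needed: 2.286×10⁻⁵ / 0.458 = 4.991×10⁻⁵ mol.
Photon energy: hc/λ = 4.810×10⁻¹⁹ J; per mole, 2.897×10⁵ J mol⁻¹.
Energy required: 4.991×10⁻⁵ × 2.897×10⁵ = 14 J.

14 J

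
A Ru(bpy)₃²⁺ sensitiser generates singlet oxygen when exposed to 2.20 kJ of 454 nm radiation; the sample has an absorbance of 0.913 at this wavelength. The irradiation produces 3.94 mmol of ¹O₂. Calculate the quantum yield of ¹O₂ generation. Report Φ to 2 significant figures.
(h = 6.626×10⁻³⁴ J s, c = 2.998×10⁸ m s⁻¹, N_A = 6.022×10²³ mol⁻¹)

Product: 3.94 mmol = 0.00394 mol.
Photon energy at 454 nm: hc/λ = (6.626×10⁻³⁴)(2.998×10⁸)/(454×10⁻⁹) = 4.375×10⁻¹⁹ J.
Incident energy: 2.20 kJ = 2200 J.
Photons incident: 2200 / 4.375×10⁻¹⁹ = 5.029×10²¹, i.e. 5.029×10²¹/6.022×10²³ = 0.008351 mol.
Fraction absorbed: 1 − 10^(−0.913) = 0.8778.
Photons absorbed: 0.8778 × 0.008351 = 0.007331 mol.
Φ = 0.00394 mol / 0.007331 mol photons = 0.54.

Φ = 0.54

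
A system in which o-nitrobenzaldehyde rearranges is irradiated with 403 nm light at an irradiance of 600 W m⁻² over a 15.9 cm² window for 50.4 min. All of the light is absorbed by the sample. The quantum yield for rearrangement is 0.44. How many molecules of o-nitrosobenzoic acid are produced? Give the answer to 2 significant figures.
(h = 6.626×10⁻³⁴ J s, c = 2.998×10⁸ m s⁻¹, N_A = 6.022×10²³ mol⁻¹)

Photon energy at 403 nm: hc/λ = (6.626×10⁻³⁴)(2.998×10⁸)/(403×10⁻⁹) = 4.929×10⁻¹⁹ J.
Energy delivered: (600 W m⁻²)(15.9×10⁻⁴ m²)(3024 s) = 2885 J.
Photons incident: 2885 / 4.929×10⁻¹⁹ = 5.853×10²¹, i.e. 5.853×10²¹/6.022×10²³ = 0.009719 mol.
Product: Φ × n_abs = 0.44 × 0.009719 = 0.004276 mol.
As a count: 0.004276 × 6.022×10²³ = 2.6×10²¹.

2.6×10²¹ molecules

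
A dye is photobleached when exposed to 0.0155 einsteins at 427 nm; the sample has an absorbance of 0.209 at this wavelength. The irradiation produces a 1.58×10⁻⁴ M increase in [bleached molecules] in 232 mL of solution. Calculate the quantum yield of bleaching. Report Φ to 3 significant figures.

Product: (1.58×10⁻⁴ M)(0.232 L) = 3.666×10⁻⁵ mol.
Fraction absorbed: 1 − 10^(−0.209) = 0.3820.
Photons absorbed: 0.3820 × 0.0155 = 0.005921 mol.
Φ = 3.666×10⁻⁵ mol / 0.005921 mol photons = 0.00619.

Φ = 0.00619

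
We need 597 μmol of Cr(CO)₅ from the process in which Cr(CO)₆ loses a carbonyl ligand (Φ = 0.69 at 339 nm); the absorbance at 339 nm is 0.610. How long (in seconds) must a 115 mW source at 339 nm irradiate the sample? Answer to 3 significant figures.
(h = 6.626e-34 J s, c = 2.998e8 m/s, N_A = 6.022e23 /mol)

t ≈ 3520 s

Product: 597 μmol = 5.97e-4 mol.
Photons that must be absorbed: 5.97e-4 / 0.69 = 8.652e-4 mol.
Fraction absorbed: 1 − 10^(−0.610) = 0.7545.
Incident photons needed: 8.652e-4 / 0.7545 = 0.001147 mol.
Photon energy: hc/λ = 5.860e-19 J; per mole, 3.529e5 J mol⁻¹.
Energy required: 0.001147 × 3.529e5 = 404.8 J.
Time: 404.8 J / 0.115 W = 3520 s.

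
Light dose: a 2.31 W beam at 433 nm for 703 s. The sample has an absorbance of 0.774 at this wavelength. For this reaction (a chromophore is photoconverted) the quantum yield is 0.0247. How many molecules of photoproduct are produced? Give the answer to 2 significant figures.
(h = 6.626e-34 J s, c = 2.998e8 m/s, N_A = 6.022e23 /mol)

Photon energy at 433 nm: hc/λ = (6.626e-34)(2.998e8)/(433e-9) = 4.588e-19 J.
Energy delivered: (2.31 W)(703 s) = 1624 J.
Photons incident: 1624 / 4.588e-19 = 3.540e21, i.e. 3.540e21/6.022e23 = 0.005878 mol.
Fraction absorbed: 1 − 10^(−0.774) = 0.8317.
Photons absorbed: 0.8317 × 0.005878 = 0.004889 mol.
Product: Φ × n_abs = 0.0247 × 0.004889 = 1.208e-4 mol.
As a count: 1.208e-4 × 6.022e23 = 7.3e19.

7.3e19 molecules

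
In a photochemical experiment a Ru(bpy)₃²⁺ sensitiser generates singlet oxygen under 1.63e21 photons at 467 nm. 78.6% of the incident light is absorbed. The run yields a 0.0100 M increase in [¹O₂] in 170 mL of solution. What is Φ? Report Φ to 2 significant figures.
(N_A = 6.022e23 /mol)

Φ = 0.80

Product: (0.0100 M)(0.17 L) = 0.001700 mol.
Moles of photons: 1.63e21 / 6.022e23 = 0.002707 mol.
Photons absorbed: 0.786 × 0.002707 = 0.002128 mol.
Φ = 0.001700 mol / 0.002128 mol photons = 0.80.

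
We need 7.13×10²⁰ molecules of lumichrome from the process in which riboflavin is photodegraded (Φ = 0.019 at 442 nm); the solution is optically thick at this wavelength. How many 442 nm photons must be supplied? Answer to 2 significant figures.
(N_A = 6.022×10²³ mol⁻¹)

3.8×10²² photons

Product: 7.13×10²⁰ / 6.022×10²³ = 0.001184 mol.
Photons that must be absorbed: 0.001184 / 0.019 = 0.06232 mol.
Photon count: 0.06232 × 6.022×10²³ = 3.8×10²².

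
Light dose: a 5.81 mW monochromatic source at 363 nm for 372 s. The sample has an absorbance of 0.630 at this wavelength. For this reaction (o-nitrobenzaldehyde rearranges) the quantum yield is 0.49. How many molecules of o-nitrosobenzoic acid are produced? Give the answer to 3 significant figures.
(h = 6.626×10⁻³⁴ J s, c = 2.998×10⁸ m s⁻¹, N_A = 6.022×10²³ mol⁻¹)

Photon energy at 363 nm: hc/λ = (6.626×10⁻³⁴)(2.998×10⁸)/(363×10⁻⁹) = 5.472×10⁻¹⁹ J.
Energy delivered: (5.81 mW)(372 s) = 2.161 J.
Photons incident: 2.161 / 5.472×10⁻¹⁹ = 3.949×10¹⁸, i.e. 3.949×10¹⁸/6.022×10²³ = 6.558×10⁻⁶ mol.
Fraction absorbed: 1 − 10^(−0.630) = 0.7656.
Photons absorbed: 0.7656 × 6.558×10⁻⁶ = 5.021×10⁻⁶ mol.
Product: Φ × n_abs = 0.49 × 5.021×10⁻⁶ = 2.460×10⁻⁶ mol.
As a count: 2.460×10⁻⁶ × 6.022×10²³ = 1.48×10¹⁸.

1.48×10¹⁸ molecules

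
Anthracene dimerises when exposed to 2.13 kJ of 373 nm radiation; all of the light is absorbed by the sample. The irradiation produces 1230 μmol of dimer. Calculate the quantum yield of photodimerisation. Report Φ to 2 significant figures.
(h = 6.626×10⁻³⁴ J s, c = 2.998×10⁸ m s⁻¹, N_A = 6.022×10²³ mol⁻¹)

Product: 1230 μmol = 0.00123 mol.
Photon energy at 373 nm: hc/λ = (6.626×10⁻³⁴)(2.998×10⁸)/(373×10⁻⁹) = 5.326×10⁻¹⁹ J.
Incident energy: 2.13 kJ = 2130 J.
Photons incident: 2130 / 5.326×10⁻¹⁹ = 3.999×10²¹, i.e. 3.999×10²¹/6.022×10²³ = 0.006641 mol.
Φ = 0.00123 mol / 0.006641 mol photons = 0.19.

Φ = 0.19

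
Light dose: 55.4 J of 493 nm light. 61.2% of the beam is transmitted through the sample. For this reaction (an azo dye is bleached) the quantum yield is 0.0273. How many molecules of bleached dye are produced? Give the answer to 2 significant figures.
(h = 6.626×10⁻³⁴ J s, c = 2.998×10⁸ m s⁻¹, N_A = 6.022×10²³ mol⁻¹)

Photon energy at 493 nm: hc/λ = (6.626×10⁻³⁴)(2.998×10⁸)/(493×10⁻⁹) = 4.029×10⁻¹⁹ J.
Photons incident: 55.4 / 4.029×10⁻¹⁹ = 1.375×10²⁰, i.e. 1.375×10²⁰/6.022×10²³ = 2.283×10⁻⁴ mol.
Fraction absorbed: 1 − 61.2/100 = 0.3880.
Photons absorbed: 0.3880 × 2.283×10⁻⁴ = 8.858×10⁻⁵ mol.
Product: Φ × n_abs = 0.0273 × 8.858×10⁻⁵ = 2.418×10⁻⁶ mol.
As a count: 2.418×10⁻⁶ × 6.022×10²³ = 1.5×10¹⁸.

1.5×10¹⁸ molecules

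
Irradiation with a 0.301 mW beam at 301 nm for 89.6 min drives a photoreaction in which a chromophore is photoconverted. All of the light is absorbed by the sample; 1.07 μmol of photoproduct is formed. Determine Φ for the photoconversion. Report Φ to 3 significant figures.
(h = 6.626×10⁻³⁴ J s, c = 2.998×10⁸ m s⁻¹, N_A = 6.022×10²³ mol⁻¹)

Φ = 0.263

Product: 1.07 μmol = 1.07×10⁻⁶ mol.
Photon energy at 301 nm: hc/λ = (6.626×10⁻³⁴)(2.998×10⁸)/(301×10⁻⁹) = 6.600×10⁻¹⁹ J.
Energy delivered: (0.301 mW)(5376 s) = 1.618 J.
Photons incident: 1.618 / 6.600×10⁻¹⁹ = 2.452×10¹⁸, i.e. 2.452×10¹⁸/6.022×10²³ = 4.072×10⁻⁶ mol.
Φ = 1.07×10⁻⁶ mol / 4.072×10⁻⁶ mol photons = 0.263.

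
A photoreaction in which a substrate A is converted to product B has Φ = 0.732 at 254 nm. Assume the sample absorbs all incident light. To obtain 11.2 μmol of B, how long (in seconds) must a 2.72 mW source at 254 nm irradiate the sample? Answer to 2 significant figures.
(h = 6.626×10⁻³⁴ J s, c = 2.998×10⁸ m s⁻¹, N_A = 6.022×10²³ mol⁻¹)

t ≈ 2600 s

Product: 11.2 μmol = 1.12×10⁻⁵ mol.
Photons that must be absorbed: 1.12×10⁻⁵ / 0.732 = 1.530×10⁻⁵ mol.
Photon energy: hc/λ = 7.821×10⁻¹⁹ J; per mole, 4.710×10⁵ J mol⁻¹.
Energy required: 1.530×10⁻⁵ × 4.710×10⁵ = 7.206 J.
Time: 7.206 J / 0.00272 W = 2600 s.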